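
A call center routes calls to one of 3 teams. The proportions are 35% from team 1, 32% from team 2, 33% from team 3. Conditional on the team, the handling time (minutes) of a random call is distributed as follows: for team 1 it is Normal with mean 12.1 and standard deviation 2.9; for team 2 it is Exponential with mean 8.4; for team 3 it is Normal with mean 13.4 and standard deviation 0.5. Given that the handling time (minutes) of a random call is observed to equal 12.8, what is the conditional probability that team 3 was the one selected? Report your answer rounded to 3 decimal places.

Likelihoods f(12.8 | ·): 1: 0.133617; 2: 0.0259381; 3: 0.388372.
Posterior ∝ prior × likelihood. Numerator for 3: 0.33·0.388372 = 0.128163.
Normalizing constant: 0.35·0.133617 + 0.32·0.0259381 + 0.33·0.388372 = 0.183229.
P(3 | observation) = 0.128163 / 0.183229 = 0.699469.

0.699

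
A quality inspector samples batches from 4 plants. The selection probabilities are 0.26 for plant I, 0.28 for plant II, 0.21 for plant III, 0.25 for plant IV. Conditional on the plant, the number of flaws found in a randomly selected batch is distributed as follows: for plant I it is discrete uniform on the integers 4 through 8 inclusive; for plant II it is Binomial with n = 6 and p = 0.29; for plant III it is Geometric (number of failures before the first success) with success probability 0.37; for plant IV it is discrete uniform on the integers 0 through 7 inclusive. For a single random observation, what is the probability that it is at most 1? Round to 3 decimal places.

0.313

Conditional on each plant, P(X ≤ 1): I: 0; II: 0.442036; III: 0.6031; IV: 0.25.
By total probability, P(X ≤ 1) = 0.26·0 + 0.28·0.442036 + 0.21·0.6031 + 0.25·0.25 = 0.312921.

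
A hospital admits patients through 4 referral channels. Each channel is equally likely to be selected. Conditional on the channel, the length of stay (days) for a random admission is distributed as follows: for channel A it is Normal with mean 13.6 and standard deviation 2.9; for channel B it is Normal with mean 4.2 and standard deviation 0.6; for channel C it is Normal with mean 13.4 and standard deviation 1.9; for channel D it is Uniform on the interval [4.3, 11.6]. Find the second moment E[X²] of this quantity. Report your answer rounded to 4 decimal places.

115.5458

For each component E[X²] = Var + (mean)², giving A: 193.37; B: 18; C: 183.17; D: 67.6433.
Overall E[X²] = 0.25·193.37 + 0.25·18 + 0.25·183.17 + 0.25·67.6433 = 115.546.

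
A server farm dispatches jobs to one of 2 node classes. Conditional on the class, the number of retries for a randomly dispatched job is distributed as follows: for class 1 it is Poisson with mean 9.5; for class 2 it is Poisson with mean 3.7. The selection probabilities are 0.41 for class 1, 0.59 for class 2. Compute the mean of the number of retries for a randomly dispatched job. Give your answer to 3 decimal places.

6.078

Component means — 1: 9.5; 2: 3.7.
E[X] = 0.41·9.5 + 0.59·3.7 = 6.078.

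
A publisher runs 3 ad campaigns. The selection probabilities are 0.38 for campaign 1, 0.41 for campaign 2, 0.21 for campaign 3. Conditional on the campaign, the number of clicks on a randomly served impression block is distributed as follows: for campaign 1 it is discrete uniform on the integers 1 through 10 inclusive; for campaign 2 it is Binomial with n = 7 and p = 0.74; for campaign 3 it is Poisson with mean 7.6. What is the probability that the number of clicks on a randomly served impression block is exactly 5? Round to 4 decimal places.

Conditional on each campaign, P(X = 5): 1: 0.1; 2: 0.31501; 3: 0.105742.
By total probability, P(X = 5) = 0.38·0.1 + 0.41·0.31501 + 0.21·0.105742 = 0.18936.

0.1894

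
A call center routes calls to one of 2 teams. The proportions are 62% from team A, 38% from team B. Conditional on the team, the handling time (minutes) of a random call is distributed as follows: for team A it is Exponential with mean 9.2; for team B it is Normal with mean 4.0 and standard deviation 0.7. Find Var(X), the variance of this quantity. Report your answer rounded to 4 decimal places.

59.0336

Per component, A: μ=9.2, E[X²]=169.28; B: μ=4, E[X²]=16.49.
E[X] = 0.62·9.2 + 0.38·4 = 7.224.
E[X²] = 0.62·169.28 + 0.38·16.49 = 111.22.
Var(X) = E[X²] − (E[X])² = 111.22 − 52.1862 = 59.0336.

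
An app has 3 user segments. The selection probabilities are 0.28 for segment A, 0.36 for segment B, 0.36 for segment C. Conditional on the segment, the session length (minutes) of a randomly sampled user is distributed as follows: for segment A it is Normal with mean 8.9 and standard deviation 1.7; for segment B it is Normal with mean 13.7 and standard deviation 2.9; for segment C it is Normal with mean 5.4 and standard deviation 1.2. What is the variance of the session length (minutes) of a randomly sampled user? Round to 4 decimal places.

Per component, A: μ=8.9, E[X²]=82.1; B: μ=13.7, E[X²]=196.1; C: μ=5.4, E[X²]=30.6.
E[X] = 0.28·8.9 + 0.36·13.7 + 0.36·5.4 = 9.368.
E[X²] = 0.28·82.1 + 0.36·196.1 + 0.36·30.6 = 104.6.
Var(X) = E[X²] − (E[X])² = 104.6 − 87.7594 = 16.8406.

16.8406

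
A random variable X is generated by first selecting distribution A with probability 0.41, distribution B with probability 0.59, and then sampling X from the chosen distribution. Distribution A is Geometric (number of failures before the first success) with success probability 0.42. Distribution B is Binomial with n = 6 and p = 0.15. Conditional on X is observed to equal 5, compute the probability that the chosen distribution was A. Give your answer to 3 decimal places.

0.980

Likelihoods P(X=5 | ·): A: 0.027567; B: 0.000387281.
Posterior ∝ prior × likelihood. Numerator for A: 0.41·0.027567 = 0.0113025.
Normalizing constant: 0.41·0.027567 + 0.59·0.000387281 = 0.011531.
P(A | observation) = 0.0113025 / 0.011531 = 0.980184.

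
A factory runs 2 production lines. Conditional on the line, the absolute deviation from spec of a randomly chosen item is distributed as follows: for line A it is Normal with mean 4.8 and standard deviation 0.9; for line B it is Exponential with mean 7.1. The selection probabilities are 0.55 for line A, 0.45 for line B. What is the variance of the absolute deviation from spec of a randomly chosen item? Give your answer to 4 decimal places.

Per component, A: μ=4.8, E[X²]=23.85; B: μ=7.1, E[X²]=100.82.
E[X] = 0.55·4.8 + 0.45·7.1 = 5.835.
E[X²] = 0.55·23.85 + 0.45·100.82 = 58.4865.
Var(X) = E[X²] − (E[X])² = 58.4865 − 34.0472 = 24.4393.

24.4393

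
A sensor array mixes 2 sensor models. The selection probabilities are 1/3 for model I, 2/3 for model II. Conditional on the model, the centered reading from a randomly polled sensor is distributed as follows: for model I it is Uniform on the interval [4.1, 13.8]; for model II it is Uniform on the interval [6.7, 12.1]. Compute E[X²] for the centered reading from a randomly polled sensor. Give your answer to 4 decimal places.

89.8411

For each component E[X²] = Var + (mean)², giving I: 87.9433; II: 90.79.
Overall E[X²] = 0.333333·87.9433 + 0.666667·90.79 = 89.8411.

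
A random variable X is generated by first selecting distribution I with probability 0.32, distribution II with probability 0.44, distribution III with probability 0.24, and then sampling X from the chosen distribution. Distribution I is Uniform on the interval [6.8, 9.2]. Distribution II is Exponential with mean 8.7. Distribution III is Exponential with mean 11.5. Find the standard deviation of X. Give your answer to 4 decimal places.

Per component, I: μ=8, E[X²]=64.48; II: μ=8.7, E[X²]=151.38; III: μ=11.5, E[X²]=264.5.
E[X] = 0.32·8 + 0.44·8.7 + 0.24·11.5 = 9.148.
E[X²] = 0.32·64.48 + 0.44·151.38 + 0.24·264.5 = 150.721.
Var(X) = E[X²] − (E[X])² = 150.721 − 83.6859 = 67.0349.
SD(X) = √67.0349 = 8.18748.

8.1875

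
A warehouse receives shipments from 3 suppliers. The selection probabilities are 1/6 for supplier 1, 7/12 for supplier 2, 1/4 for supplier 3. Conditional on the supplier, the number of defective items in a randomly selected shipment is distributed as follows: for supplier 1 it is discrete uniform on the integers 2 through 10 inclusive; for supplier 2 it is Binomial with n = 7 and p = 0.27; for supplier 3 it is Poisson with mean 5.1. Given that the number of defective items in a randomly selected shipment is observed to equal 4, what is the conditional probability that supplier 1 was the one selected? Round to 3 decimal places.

Likelihoods P(X=4 | ·): 1: 0.111111; 2: 0.0723589; 3: 0.171857.
Posterior ∝ prior × likelihood. Numerator for 1: 0.166667·0.111111 = 0.0185185.
Normalizing constant: 0.166667·0.111111 + 0.583333·0.0723589 + 0.25·0.171857 = 0.103692.
P(1 | observation) = 0.0185185 / 0.103692 = 0.178591.

0.179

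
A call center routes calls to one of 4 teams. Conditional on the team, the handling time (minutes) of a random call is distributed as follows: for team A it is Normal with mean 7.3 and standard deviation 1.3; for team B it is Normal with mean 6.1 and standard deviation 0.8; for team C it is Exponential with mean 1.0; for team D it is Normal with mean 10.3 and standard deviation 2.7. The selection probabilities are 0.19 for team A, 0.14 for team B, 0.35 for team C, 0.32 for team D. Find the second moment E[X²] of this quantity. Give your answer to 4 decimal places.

For each component E[X²] = Var + (mean)², giving A: 54.98; B: 37.85; C: 2; D: 113.38.
Overall E[X²] = 0.19·54.98 + 0.14·37.85 + 0.35·2 + 0.32·113.38 = 52.7268.

52.7268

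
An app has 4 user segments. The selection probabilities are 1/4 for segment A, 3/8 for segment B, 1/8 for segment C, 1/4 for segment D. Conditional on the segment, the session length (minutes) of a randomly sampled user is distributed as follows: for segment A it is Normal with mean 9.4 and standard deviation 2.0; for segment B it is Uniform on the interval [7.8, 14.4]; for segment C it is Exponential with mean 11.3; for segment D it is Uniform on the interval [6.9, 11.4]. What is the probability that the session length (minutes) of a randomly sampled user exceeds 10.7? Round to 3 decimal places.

0.362

Conditional on each segment, P(X > 10.7): A: 0.257846; B: 0.560606; C: 0.387941; D: 0.155556.
By total probability, P(X > 10.7) = 0.25·0.257846 + 0.375·0.560606 + 0.125·0.387941 + 0.25·0.155556 = 0.36207.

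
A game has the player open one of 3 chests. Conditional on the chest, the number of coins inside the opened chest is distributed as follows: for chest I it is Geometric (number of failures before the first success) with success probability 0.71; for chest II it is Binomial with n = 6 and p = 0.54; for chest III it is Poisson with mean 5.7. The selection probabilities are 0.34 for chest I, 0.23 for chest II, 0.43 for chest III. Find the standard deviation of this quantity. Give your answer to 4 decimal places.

2.8825

Per component, I: μ=0.408451, E[X²]=0.742115; II: μ=3.24, E[X²]=11.988; III: μ=5.7, E[X²]=38.19.
E[X] = 0.34·0.408451 + 0.23·3.24 + 0.43·5.7 = 3.33507.
E[X²] = 0.34·0.742115 + 0.23·11.988 + 0.43·38.19 = 19.4313.
Var(X) = E[X²] − (E[X])² = 19.4313 − 11.1227 = 8.30855.
SD(X) = √8.30855 = 2.88245.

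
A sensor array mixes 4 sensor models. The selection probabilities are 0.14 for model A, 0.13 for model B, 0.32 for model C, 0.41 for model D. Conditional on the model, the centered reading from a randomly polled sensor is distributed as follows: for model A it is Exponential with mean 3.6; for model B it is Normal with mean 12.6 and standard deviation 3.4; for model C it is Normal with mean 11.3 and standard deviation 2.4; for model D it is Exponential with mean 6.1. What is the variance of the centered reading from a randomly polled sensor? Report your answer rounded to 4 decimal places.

Per component, A: μ=3.6, E[X²]=25.92; B: μ=12.6, E[X²]=170.32; C: μ=11.3, E[X²]=133.45; D: μ=6.1, E[X²]=74.42.
E[X] = 0.14·3.6 + 0.13·12.6 + 0.32·11.3 + 0.41·6.1 = 8.259.
E[X²] = 0.14·25.92 + 0.13·170.32 + 0.32·133.45 + 0.41·74.42 = 98.9866.
Var(X) = E[X²] − (E[X])² = 98.9866 − 68.2111 = 30.7755.

30.7755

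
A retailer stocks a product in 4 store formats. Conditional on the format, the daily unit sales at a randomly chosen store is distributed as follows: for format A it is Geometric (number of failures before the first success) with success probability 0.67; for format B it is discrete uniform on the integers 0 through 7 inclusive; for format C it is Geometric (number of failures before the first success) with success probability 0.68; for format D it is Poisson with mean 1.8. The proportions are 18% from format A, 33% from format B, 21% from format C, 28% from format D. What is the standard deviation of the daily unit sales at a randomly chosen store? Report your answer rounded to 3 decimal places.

Per component, A: μ=0.492537, E[X²]=0.977723; B: μ=3.5, E[X²]=17.5; C: μ=0.470588, E[X²]=0.913495; D: μ=1.8, E[X²]=5.04.
E[X] = 0.18·0.492537 + 0.33·3.5 + 0.21·0.470588 + 0.28·1.8 = 1.84648.
E[X²] = 0.18·0.977723 + 0.33·17.5 + 0.21·0.913495 + 0.28·5.04 = 7.55402.
Var(X) = E[X²] − (E[X])² = 7.55402 − 3.40949 = 4.14453.
SD(X) = √4.14453 = 2.03581.

2.036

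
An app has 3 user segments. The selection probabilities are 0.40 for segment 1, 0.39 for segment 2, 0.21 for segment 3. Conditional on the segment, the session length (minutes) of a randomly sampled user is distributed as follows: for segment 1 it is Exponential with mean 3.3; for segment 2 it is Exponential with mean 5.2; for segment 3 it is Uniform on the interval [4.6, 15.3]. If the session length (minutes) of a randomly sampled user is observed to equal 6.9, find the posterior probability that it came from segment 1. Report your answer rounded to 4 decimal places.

Likelihoods f(6.9 | ·): 1: 0.0374469; 2: 0.0510177; 3: 0.0934579.
Posterior ∝ prior × likelihood. Numerator for 1: 0.4·0.0374469 = 0.0149788.
Normalizing constant: 0.4·0.0374469 + 0.39·0.0510177 + 0.21·0.0934579 = 0.0545018.
P(1 | observation) = 0.0149788 / 0.0545018 = 0.27483.

0.2748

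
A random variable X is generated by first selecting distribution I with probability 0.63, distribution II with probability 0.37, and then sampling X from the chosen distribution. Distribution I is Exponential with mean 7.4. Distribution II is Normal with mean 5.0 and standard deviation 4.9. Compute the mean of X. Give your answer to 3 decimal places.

Component means — I: 7.4; II: 5.
E[X] = 0.63·7.4 + 0.37·5 = 6.512.

6.512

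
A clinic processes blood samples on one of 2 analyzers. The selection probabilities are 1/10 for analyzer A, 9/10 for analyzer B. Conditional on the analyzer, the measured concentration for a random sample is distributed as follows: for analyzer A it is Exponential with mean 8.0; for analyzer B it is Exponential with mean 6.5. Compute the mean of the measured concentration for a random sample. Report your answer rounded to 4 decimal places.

6.6500

Component means — A: 8; B: 6.5.
E[X] = 0.1·8 + 0.9·6.5 = 6.65.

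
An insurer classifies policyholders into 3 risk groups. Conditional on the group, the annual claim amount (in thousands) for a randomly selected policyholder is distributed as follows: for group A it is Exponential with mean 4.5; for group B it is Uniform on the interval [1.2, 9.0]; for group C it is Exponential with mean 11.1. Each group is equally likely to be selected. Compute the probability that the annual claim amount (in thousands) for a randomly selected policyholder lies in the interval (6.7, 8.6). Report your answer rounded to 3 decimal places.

Conditional on each group, P(6.7 < X < 8.6): A: 0.0777073; B: 0.24359; C: 0.0860299.
By total probability, P(6.7 < X < 8.6) = 0.333333·0.0777073 + 0.333333·0.24359 + 0.333333·0.0860299 = 0.135776.

0.136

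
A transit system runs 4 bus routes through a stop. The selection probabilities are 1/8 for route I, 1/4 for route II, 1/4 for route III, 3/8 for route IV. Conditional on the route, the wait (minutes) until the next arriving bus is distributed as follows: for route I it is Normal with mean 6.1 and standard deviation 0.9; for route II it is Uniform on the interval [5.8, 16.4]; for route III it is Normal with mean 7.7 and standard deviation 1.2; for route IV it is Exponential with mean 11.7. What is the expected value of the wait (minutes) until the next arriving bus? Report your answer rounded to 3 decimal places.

9.850

Component means — I: 6.1; II: 11.1; III: 7.7; IV: 11.7.
E[X] = 0.125·6.1 + 0.25·11.1 + 0.25·7.7 + 0.375·11.7 = 9.85.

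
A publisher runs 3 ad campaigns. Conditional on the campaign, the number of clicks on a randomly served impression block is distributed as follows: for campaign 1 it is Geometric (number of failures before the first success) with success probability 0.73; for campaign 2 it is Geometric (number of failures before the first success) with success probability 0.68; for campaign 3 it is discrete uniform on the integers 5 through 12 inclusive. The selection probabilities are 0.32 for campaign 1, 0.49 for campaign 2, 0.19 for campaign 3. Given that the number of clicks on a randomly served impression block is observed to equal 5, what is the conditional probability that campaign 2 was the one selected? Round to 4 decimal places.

0.0444

Likelihoods P(X=5 | ·): 1: 0.00104747; 2: 0.0022817; 3: 0.125.
Posterior ∝ prior × likelihood. Numerator for 2: 0.49·0.0022817 = 0.00111803.
Normalizing constant: 0.32·0.00104747 + 0.49·0.0022817 + 0.19·0.125 = 0.0252032.
P(2 | observation) = 0.00111803 / 0.0252032 = 0.0443607.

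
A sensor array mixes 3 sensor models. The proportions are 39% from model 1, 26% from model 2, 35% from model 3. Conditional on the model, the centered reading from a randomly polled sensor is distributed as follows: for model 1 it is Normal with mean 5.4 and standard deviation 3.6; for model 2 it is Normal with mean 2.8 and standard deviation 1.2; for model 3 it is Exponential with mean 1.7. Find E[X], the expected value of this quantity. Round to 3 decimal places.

3.429

Component means — 1: 5.4; 2: 2.8; 3: 1.7.
E[X] = 0.39·5.4 + 0.26·2.8 + 0.35·1.7 = 3.429.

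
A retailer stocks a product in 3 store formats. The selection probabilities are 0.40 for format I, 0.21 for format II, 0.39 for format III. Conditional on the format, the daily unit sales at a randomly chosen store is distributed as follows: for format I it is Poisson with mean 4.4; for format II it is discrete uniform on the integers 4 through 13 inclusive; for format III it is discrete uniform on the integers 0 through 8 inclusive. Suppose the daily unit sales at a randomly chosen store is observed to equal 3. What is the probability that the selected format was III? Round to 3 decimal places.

Likelihoods P(X=3 | ·): I: 0.174305; II: 0; III: 0.111111.
Posterior ∝ prior × likelihood. Numerator for III: 0.39·0.111111 = 0.0433333.
Normalizing constant: 0.4·0.174305 + 0.21·0 + 0.39·0.111111 = 0.113056.
P(III | observation) = 0.0433333 / 0.113056 = 0.383292.

0.383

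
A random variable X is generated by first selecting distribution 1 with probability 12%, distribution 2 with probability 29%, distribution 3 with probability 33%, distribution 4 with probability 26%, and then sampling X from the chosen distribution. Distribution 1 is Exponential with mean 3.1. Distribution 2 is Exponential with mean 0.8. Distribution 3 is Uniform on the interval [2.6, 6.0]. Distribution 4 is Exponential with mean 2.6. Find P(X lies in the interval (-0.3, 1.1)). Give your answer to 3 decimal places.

Conditional on each component, P(-0.3 < X < 1.1): 1: 0.298713; 2: 0.74716; 3: 0; 4: 0.344972.
By total probability, P(-0.3 < X < 1.1) = 0.12·0.298713 + 0.29·0.74716 + 0.33·0 + 0.26·0.344972 = 0.342215.

0.342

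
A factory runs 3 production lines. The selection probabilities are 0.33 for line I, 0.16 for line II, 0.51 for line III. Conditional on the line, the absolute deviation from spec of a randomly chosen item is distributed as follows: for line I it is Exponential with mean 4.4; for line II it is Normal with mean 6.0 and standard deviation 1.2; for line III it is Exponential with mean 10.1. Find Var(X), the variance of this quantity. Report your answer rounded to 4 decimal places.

Per component, I: μ=4.4, E[X²]=38.72; II: μ=6, E[X²]=37.44; III: μ=10.1, E[X²]=204.02.
E[X] = 0.33·4.4 + 0.16·6 + 0.51·10.1 = 7.563.
E[X²] = 0.33·38.72 + 0.16·37.44 + 0.51·204.02 = 122.818.
Var(X) = E[X²] − (E[X])² = 122.818 − 57.199 = 65.6192.

65.6192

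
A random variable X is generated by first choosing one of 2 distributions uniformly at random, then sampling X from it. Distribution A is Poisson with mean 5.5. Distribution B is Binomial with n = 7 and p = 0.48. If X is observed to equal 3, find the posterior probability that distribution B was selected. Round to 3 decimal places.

0.714

Likelihoods P(X=3 | ·): A: 0.113323; B: 0.283012.
Posterior ∝ prior × likelihood. Numerator for B: 0.5·0.283012 = 0.141506.
Normalizing constant: 0.5·0.113323 + 0.5·0.283012 = 0.198167.
P(B | observation) = 0.141506 / 0.198167 = 0.714073.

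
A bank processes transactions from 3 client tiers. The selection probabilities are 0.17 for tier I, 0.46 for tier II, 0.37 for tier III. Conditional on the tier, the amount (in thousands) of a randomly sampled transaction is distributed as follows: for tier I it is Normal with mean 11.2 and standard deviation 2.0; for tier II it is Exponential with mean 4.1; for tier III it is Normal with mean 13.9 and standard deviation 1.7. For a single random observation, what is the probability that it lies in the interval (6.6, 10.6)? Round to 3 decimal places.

Conditional on each tier, P(6.6 < X < 10.6): I: 0.371364; II: 0.124568; III: 0.0261097.
By total probability, P(6.6 < X < 10.6) = 0.17·0.371364 + 0.46·0.124568 + 0.37·0.0261097 = 0.130094.

0.130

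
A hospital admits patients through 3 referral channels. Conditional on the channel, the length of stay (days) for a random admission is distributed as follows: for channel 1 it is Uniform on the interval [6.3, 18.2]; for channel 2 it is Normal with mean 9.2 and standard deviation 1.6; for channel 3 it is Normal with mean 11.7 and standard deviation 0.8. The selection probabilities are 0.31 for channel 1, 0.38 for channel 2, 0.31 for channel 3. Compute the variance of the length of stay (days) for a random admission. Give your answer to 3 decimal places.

Per component, 1: μ=12.25, E[X²]=161.863; 2: μ=9.2, E[X²]=87.2; 3: μ=11.7, E[X²]=137.53.
E[X] = 0.31·12.25 + 0.38·9.2 + 0.31·11.7 = 10.9205.
E[X²] = 0.31·161.863 + 0.38·87.2 + 0.31·137.53 = 125.948.
Var(X) = E[X²] − (E[X])² = 125.948 − 119.257 = 6.69061.

6.691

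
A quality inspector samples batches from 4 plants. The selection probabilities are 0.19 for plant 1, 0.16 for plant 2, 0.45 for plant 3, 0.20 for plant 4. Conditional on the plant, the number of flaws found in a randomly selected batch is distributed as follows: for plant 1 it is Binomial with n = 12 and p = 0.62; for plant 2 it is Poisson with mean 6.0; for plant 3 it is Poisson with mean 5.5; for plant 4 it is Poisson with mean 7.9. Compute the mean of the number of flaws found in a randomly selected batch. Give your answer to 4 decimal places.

Component means — 1: 7.44; 2: 6; 3: 5.5; 4: 7.9.
E[X] = 0.19·7.44 + 0.16·6 + 0.45·5.5 + 0.2·7.9 = 6.4286.

6.4286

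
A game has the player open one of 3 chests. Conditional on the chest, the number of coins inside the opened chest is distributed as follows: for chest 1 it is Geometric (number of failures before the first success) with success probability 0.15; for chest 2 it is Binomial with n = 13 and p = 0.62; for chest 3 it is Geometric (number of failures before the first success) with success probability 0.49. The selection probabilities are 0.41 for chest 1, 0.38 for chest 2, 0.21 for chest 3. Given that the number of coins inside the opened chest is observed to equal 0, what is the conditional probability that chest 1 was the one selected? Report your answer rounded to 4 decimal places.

0.3741

Likelihoods P(X=0 | ·): 1: 0.15; 2: 3.44498e-06; 3: 0.49.
Posterior ∝ prior × likelihood. Numerator for 1: 0.41·0.15 = 0.0615.
Normalizing constant: 0.41·0.15 + 0.38·3.44498e-06 + 0.21·0.49 = 0.164401.
P(1 | observation) = 0.0615 / 0.164401 = 0.374085.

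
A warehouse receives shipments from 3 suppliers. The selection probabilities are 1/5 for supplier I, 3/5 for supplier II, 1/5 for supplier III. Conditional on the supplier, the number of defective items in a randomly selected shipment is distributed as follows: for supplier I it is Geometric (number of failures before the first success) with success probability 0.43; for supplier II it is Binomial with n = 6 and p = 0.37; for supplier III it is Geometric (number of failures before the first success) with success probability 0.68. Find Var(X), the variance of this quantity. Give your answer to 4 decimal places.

Per component, I: μ=1.32558, E[X²]=4.83991; II: μ=2.22, E[X²]=6.327; III: μ=0.470588, E[X²]=0.913495.
E[X] = 0.2·1.32558 + 0.6·2.22 + 0.2·0.470588 = 1.69123.
E[X²] = 0.2·4.83991 + 0.6·6.327 + 0.2·0.913495 = 4.94688.
Var(X) = E[X²] − (E[X])² = 4.94688 − 2.86027 = 2.08661.

2.0866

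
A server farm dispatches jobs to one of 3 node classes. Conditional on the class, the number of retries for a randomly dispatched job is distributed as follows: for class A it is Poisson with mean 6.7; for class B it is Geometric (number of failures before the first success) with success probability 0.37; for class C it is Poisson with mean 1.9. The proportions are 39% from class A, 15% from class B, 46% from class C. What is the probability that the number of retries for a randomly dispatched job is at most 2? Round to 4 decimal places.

0.4507

Conditional on each class, P(X ≤ 2): A: 0.0371058; B: 0.749953; C: 0.70372.
By total probability, P(X ≤ 2) = 0.39·0.0371058 + 0.15·0.749953 + 0.46·0.70372 = 0.450676.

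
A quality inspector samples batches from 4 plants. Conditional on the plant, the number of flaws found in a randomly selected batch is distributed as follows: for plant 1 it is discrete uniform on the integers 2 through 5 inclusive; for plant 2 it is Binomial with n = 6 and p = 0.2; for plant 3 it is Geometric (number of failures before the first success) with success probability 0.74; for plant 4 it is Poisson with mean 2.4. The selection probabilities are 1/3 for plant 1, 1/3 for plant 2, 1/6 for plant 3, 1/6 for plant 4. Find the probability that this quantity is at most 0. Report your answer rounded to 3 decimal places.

0.226

Conditional on each plant, P(X ≤ 0): 1: 0; 2: 0.262144; 3: 0.74; 4: 0.090718.
By total probability, P(X ≤ 0) = 0.333333·0 + 0.333333·0.262144 + 0.166667·0.74 + 0.166667·0.090718 = 0.225834.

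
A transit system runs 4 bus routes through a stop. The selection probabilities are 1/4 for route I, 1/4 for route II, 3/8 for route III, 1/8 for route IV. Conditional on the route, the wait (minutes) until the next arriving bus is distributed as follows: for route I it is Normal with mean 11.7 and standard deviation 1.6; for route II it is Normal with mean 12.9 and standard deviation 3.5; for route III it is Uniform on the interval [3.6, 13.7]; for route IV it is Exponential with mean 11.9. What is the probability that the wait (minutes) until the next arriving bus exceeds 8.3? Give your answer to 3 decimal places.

0.735

Conditional on each route, P(X > 8.3): I: 0.983207; II: 0.905625; III: 0.534653; IV: 0.497839.
By total probability, P(X > 8.3) = 0.25·0.983207 + 0.25·0.905625 + 0.375·0.534653 + 0.125·0.497839 = 0.734933.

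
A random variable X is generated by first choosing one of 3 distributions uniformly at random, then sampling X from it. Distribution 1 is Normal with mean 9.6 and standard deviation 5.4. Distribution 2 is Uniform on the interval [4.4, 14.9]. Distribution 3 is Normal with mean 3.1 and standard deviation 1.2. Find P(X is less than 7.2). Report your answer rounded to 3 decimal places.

0.532

Conditional on each component, P(X < 7.2): 1: 0.328361; 2: 0.266667; 3: 0.999683.
By total probability, P(X < 7.2) = 0.333333·0.328361 + 0.333333·0.266667 + 0.333333·0.999683 = 0.53157.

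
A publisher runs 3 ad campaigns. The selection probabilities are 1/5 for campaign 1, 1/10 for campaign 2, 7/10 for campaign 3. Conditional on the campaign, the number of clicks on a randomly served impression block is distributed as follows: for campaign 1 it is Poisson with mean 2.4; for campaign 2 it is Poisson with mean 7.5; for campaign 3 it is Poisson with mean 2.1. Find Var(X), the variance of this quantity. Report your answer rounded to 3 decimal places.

5.274

Per component, 1: μ=2.4, E[X²]=8.16; 2: μ=7.5, E[X²]=63.75; 3: μ=2.1, E[X²]=6.51.
E[X] = 0.2·2.4 + 0.1·7.5 + 0.7·2.1 = 2.7.
E[X²] = 0.2·8.16 + 0.1·63.75 + 0.7·6.51 = 12.564.
Var(X) = E[X²] − (E[X])² = 12.564 − 7.29 = 5.274.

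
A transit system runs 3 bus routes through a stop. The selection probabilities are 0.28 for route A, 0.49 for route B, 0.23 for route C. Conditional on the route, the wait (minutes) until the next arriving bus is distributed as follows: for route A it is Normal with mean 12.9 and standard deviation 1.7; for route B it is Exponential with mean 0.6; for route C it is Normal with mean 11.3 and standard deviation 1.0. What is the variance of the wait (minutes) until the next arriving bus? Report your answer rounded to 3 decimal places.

Per component, A: μ=12.9, E[X²]=169.3; B: μ=0.6, E[X²]=0.72; C: μ=11.3, E[X²]=128.69.
E[X] = 0.28·12.9 + 0.49·0.6 + 0.23·11.3 = 6.505.
E[X²] = 0.28·169.3 + 0.49·0.72 + 0.23·128.69 = 77.3555.
Var(X) = E[X²] − (E[X])² = 77.3555 − 42.315 = 35.0405.

35.040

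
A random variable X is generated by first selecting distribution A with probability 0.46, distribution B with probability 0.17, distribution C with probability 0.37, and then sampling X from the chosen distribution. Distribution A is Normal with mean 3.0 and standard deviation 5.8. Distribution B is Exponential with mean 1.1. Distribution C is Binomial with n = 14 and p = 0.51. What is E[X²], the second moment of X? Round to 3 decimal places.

40.183

For each component E[X²] = Var + (mean)², giving A: 42.64; B: 2.42; C: 54.4782.
Overall E[X²] = 0.46·42.64 + 0.17·2.42 + 0.37·54.4782 = 40.1827.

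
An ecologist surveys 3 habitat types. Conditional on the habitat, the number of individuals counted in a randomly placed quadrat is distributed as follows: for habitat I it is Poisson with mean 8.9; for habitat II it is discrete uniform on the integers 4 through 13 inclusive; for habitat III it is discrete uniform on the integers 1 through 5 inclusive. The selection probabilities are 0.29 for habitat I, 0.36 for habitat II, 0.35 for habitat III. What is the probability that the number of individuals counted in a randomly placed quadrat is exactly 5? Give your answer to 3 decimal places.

0.124

Conditional on each habitat, P(X = 5): I: 0.063467; II: 0.1; III: 0.2.
By total probability, P(X = 5) = 0.29·0.063467 + 0.36·0.1 + 0.35·0.2 = 0.124405.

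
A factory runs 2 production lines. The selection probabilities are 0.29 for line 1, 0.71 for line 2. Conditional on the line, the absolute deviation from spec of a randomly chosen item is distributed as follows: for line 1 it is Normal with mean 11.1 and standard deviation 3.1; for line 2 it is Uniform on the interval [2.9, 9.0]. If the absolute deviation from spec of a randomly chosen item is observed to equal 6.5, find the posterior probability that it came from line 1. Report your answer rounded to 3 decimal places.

Likelihoods f(6.5 | ·): 1: 0.0427974; 2: 0.163934.
Posterior ∝ prior × likelihood. Numerator for 1: 0.29·0.0427974 = 0.0124113.
Normalizing constant: 0.29·0.0427974 + 0.71·0.163934 = 0.128805.
P(1 | observation) = 0.0124113 / 0.128805 = 0.0963572.

0.096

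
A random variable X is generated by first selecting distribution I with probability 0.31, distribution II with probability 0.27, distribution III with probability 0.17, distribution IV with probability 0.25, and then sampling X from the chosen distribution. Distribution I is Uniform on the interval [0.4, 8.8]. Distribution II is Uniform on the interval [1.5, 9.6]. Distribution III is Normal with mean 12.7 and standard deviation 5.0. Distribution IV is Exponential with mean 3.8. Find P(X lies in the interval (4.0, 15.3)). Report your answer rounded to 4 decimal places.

Conditional on each component, P(4.0 < X < 15.3): I: 0.571429; II: 0.691358; III: 0.657539; IV: 0.331178.
By total probability, P(4.0 < X < 15.3) = 0.31·0.571429 + 0.27·0.691358 + 0.17·0.657539 + 0.25·0.331178 = 0.558386.

0.5584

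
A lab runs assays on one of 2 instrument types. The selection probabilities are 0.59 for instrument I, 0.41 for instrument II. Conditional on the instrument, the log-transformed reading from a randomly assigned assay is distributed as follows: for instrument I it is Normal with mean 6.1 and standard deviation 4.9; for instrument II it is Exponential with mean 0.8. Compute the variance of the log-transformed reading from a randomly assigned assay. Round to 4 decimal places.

Per component, I: μ=6.1, E[X²]=61.22; II: μ=0.8, E[X²]=1.28.
E[X] = 0.59·6.1 + 0.41·0.8 = 3.927.
E[X²] = 0.59·61.22 + 0.41·1.28 = 36.6446.
Var(X) = E[X²] − (E[X])² = 36.6446 − 15.4213 = 21.2233.

21.2233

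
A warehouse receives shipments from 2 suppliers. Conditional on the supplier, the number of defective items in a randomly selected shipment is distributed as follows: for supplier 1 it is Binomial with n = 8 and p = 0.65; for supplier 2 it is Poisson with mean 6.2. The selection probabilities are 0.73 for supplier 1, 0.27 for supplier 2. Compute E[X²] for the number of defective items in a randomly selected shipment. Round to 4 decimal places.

For each component E[X²] = Var + (mean)², giving 1: 28.86; 2: 44.64.
Overall E[X²] = 0.73·28.86 + 0.27·44.64 = 33.1206.

33.1206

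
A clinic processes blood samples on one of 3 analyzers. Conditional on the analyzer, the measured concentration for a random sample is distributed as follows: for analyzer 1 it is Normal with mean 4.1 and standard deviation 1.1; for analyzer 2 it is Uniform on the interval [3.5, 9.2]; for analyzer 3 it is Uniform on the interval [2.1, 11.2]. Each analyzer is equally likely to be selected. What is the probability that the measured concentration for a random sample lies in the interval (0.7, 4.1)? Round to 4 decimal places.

0.2747

Conditional on each analyzer, P(0.7 < X < 4.1): 1: 0.499002; 2: 0.105263; 3: 0.21978.
By total probability, P(0.7 < X < 4.1) = 0.333333·0.499002 + 0.333333·0.105263 + 0.333333·0.21978 = 0.274682.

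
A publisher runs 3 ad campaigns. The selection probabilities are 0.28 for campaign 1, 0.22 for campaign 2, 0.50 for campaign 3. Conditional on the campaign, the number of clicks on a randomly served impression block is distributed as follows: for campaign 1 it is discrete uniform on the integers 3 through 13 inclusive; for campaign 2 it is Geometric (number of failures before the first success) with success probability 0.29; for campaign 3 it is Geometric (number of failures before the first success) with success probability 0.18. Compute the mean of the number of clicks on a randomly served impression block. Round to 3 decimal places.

5.056

Component means — 1: 8; 2: 2.44828; 3: 4.55556.
E[X] = 0.28·8 + 0.22·2.44828 + 0.5·4.55556 = 5.0564.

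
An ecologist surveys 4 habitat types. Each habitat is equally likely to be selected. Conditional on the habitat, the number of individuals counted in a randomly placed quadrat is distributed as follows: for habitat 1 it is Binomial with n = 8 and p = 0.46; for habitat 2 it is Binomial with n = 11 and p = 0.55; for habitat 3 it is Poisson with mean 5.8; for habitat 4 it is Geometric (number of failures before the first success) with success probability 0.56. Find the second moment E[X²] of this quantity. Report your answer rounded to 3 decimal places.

24.079

For each component E[X²] = Var + (mean)², giving 1: 15.5296; 2: 39.325; 3: 39.44; 4: 2.02041.
Overall E[X²] = 0.25·15.5296 + 0.25·39.325 + 0.25·39.44 + 0.25·2.02041 = 24.0788.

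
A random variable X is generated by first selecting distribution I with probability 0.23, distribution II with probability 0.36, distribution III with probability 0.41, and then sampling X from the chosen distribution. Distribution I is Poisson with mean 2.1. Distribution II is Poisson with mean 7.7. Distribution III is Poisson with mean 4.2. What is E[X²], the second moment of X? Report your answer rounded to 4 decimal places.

34.5681

For each component E[X²] = Var + (mean)², giving I: 6.51; II: 66.99; III: 21.84.
Overall E[X²] = 0.23·6.51 + 0.36·66.99 + 0.41·21.84 = 34.5681.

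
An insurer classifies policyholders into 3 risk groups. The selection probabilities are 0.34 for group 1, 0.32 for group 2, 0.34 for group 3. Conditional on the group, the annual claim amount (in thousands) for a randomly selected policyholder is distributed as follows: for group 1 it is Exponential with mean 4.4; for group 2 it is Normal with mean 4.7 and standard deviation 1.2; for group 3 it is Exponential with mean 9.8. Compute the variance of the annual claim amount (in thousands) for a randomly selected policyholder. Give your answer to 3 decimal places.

Per component, 1: μ=4.4, E[X²]=38.72; 2: μ=4.7, E[X²]=23.53; 3: μ=9.8, E[X²]=192.08.
E[X] = 0.34·4.4 + 0.32·4.7 + 0.34·9.8 = 6.332.
E[X²] = 0.34·38.72 + 0.32·23.53 + 0.34·192.08 = 86.0016.
Var(X) = E[X²] − (E[X])² = 86.0016 − 40.0942 = 45.9074.

45.907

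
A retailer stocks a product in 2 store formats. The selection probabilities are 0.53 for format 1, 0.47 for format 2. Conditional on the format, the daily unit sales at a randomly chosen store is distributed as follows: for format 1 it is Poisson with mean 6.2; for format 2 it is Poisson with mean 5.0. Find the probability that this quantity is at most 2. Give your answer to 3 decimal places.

Conditional on each format, P(X ≤ 2): 1: 0.0536176; 2: 0.124652.
By total probability, P(X ≤ 2) = 0.53·0.0536176 + 0.47·0.124652 = 0.0870038.

0.087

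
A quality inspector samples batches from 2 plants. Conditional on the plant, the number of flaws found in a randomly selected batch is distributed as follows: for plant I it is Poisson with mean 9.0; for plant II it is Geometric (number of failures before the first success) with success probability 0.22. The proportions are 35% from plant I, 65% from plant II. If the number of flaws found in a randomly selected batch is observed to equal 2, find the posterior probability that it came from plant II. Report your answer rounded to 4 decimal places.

Likelihoods P(X=2 | ·): I: 0.0049981; II: 0.133848.
Posterior ∝ prior × likelihood. Numerator for II: 0.65·0.133848 = 0.0870012.
Normalizing constant: 0.35·0.0049981 + 0.65·0.133848 = 0.0887505.
P(II | observation) = 0.0870012 / 0.0887505 = 0.980289.

0.9803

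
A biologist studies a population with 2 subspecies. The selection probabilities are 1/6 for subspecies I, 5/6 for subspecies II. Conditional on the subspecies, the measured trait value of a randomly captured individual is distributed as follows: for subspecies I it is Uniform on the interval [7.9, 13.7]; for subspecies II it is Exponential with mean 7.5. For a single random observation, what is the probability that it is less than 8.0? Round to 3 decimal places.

Conditional on each subspecies, P(X < 8.0): I: 0.0172414; II: 0.655846.
By total probability, P(X < 8.0) = 0.166667·0.0172414 + 0.833333·0.655846 = 0.549412.

0.549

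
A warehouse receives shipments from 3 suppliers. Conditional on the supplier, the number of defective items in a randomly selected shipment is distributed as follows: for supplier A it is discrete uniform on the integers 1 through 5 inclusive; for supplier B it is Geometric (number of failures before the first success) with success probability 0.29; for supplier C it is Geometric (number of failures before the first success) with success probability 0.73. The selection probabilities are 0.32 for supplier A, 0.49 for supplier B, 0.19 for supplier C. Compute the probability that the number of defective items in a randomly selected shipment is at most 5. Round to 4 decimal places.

0.9372

Conditional on each supplier, P(X ≤ 5): A: 1; B: 0.8719; C: 0.999613.
By total probability, P(X ≤ 5) = 0.32·1 + 0.49·0.8719 + 0.19·0.999613 = 0.937157.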